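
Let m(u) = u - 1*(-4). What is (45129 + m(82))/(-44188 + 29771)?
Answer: -45215/14417 ≈ -3.1362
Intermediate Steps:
m(u) = 4 + u (m(u) = u + 4 = 4 + u)
(45129 + m(82))/(-44188 + 29771) = (45129 + (4 + 82))/(-44188 + 29771) = (45129 + 86)/(-14417) = 45215*(-1/14417) = -45215/14417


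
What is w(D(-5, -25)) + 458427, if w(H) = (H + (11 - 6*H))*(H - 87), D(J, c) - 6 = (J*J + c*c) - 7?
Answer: -1359081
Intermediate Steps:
D(J, c) = -1 + J² + c² (D(J, c) = 6 + ((J*J + c*c) - 7) = 6 + ((J² + c²) - 7) = 6 + (-7 + J² + c²) = -1 + J² + c²)
w(H) = (-87 + H)*(11 - 5*H) (w(H) = (11 - 5*H)*(-87 + H) = (-87 + H)*(11 - 5*H))
w(D(-5, -25)) + 458427 = (-957 - 5*(-1 + (-5)² + (-25)²)² + 446*(-1 + (-5)² + (-25)²)) + 458427 = (-957 - 5*(-1 + 25 + 625)² + 446*(-1 + 25 + 625)) + 458427 = (-957 - 5*649² + 446*649) + 458427 = (-957 - 5*421201 + 289454) + 458427 = (-957 - 2106005 + 289454) + 458427 = -1817508 + 458427 = -1359081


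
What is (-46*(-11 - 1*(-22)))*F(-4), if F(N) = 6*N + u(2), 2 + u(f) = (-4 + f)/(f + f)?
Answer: 13409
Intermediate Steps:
u(f) = -2 + (-4 + f)/(2*f) (u(f) = -2 + (-4 + f)/(f + f) = -2 + (-4 + f)/((2*f)) = -2 + (-4 + f)*(1/(2*f)) = -2 + (-4 + f)/(2*f))
F(N) = -5/2 + 6*N (F(N) = 6*N + (-3/2 - 2/2) = 6*N + (-3/2 - 2*½) = 6*N + (-3/2 - 1) = 6*N - 5/2 = -5/2 + 6*N)
(-46*(-11 - 1*(-22)))*F(-4) = (-46*(-11 - 1*(-22)))*(-5/2 + 6*(-4)) = (-46*(-11 + 22))*(-5/2 - 24) = -46*11*(-53/2) = -506*(-53/2) = 13409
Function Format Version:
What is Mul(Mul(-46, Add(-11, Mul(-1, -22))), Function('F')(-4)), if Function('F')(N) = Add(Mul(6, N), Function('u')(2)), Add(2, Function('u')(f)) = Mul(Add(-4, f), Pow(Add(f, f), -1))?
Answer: 13409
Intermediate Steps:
Function('u')(f) = Add(-2, Mul(Rational(1, 2), Pow(f, -1), Add(-4, f))) (Function('u')(f) = Add(-2, Mul(Add(-4, f), Pow(Add(f, f), -1))) = Add(-2, Mul(Add(-4, f), Pow(Mul(2, f), -1))) = Add(-2, Mul(Add(-4, f), Mul(Rational(1, 2), Pow(f, -1)))) = Add(-2, Mul(Rational(1, 2), Pow(f, -1), Add(-4, f))))
Function('F')(N) = Add(Rational(-5, 2), Mul(6, N)) (Function('F')(N) = Add(Mul(6, N), Add(Rational(-3, 2), Mul(-2, Pow(2, -1)))) = Add(Mul(6, N), Add(Rational(-3, 2), Mul(-2, Rational(1, 2)))) = Add(Mul(6, N), Add(Rational(-3, 2), -1)) = Add(Mul(6, N), Rational(-5, 2)) = Add(Rational(-5, 2), Mul(6, N)))
Mul(Mul(-46, Add(-11, Mul(-1, -22))), Function('F')(-4)) = Mul(Mul(-46, Add(-11, Mul(-1, -22))), Add(Rational(-5, 2), Mul(6, -4))) = Mul(Mul(-46, Add(-11, 22)), Add(Rational(-5, 2), -24)) = Mul(Mul(-46, 11), Rational(-53, 2)) = Mul(-506, Rational(-53, 2)) = 13409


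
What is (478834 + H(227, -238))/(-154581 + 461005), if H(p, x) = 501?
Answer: 479335/306424 ≈ 1.5643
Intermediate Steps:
(478834 + H(227, -238))/(-154581 + 461005) = (478834 + 501)/(-154581 + 461005) = 479335/306424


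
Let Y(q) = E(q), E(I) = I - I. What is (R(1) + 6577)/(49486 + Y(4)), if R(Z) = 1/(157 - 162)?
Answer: 16442/123715 ≈ 0.13290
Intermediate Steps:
E(I) = 0
R(Z) = -1/5 (R(Z) = 1/(-5) = -1/5)
Y(q) = 0
(R(1) + 6577)/(49486 + Y(4)) = (-1/5 + 6577)/(49486 + 0) = (32884/5)/49486 = (32884/5)*(1/49486) = 16442/123715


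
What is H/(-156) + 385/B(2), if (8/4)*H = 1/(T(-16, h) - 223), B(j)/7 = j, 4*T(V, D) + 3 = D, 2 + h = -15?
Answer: 1956241/71136 ≈ 27.500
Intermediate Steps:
h = -17 (h = -2 - 15 = -17)
T(V, D) = -¾ + D/4
B(j) = 7*j
H = -1/456 (H = 1/(2*((-¾ + (¼)*(-17)) - 223)) = 1/(2*((-¾ - 17/4) - 223)) = 1/(2*(-5 - 223)) = (½)/(-228) = (½)*(-1/228) = -1/456 ≈ -0.0021930)
H/(-156) + 385/B(2) = -1/456/(-156) + 385/((7*2)) = -1/456*(-1/156) + 385/14 = 1/71136 + 385*(1/14) = 1/71136 + 55/2 = 1956241/71136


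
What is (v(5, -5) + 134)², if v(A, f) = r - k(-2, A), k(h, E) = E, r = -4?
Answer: 15625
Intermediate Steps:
v(A, f) = -4 - A
(v(5, -5) + 134)² = ((-4 - 1*5) + 134)² = ((-4 - 5) + 134)² = (-9 + 134)² = 125² = 15625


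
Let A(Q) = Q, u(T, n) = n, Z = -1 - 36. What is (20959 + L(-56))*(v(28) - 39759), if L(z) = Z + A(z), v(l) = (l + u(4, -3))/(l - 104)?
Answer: -31525489997/38 ≈ -8.2962e+8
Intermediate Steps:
Z = -37
v(l) = (-3 + l)/(-104 + l) (v(l) = (l - 3)/(l - 104) = (-3 + l)/(-104 + l))
L(z) = -37 + z
(20959 + L(-56))*(v(28) - 39759) = (20959 + (-37 - 56))*((-3 + 28)/(-104 + 28) - 39759) = (20959 - 93)*(25/(-76) - 39759) = 20866*(-1/76*25 - 39759) = 20866*(-25/76 - 39759) = 20866*(-3021709/76) = -31525489997/38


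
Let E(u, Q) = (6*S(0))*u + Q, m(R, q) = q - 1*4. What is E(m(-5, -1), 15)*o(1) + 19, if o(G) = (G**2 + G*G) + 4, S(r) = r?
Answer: 109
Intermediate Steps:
m(R, q) = -4 + q (m(R, q) = q - 4 = -4 + q)
E(u, Q) = Q (E(u, Q) = (6*0)*u + Q = 0*u + Q = 0 + Q = Q)
o(G) = 4 + 2*G**2 (o(G) = (G**2 + G**2) + 4 = 2*G**2 + 4 = 4 + 2*G**2)
E(m(-5, -1), 15)*o(1) + 19 = 15*(4 + 2*1**2) + 19 = 15*(4 + 2*1) + 19 = 15*(4 + 2) + 19 = 15*6 + 19 = 90 + 19 = 109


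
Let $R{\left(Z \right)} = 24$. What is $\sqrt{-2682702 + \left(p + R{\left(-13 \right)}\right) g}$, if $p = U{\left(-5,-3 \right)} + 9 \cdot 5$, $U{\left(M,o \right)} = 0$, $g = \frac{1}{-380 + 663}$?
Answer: $\frac{i \sqrt{214854900951}}{283} \approx 1637.9 i$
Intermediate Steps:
$g = \frac{1}{283} \approx 0.0035336$
$p = 45$ ($p = 0 + 9 \cdot 5 = 0 + 45 = 45$)
$\sqrt{-2682702 + \left(p + R{\left(-13 \right)}\right) g} = \sqrt{-2682702 + \left(45 + 24\right) \frac{1}{283}} = \sqrt{-2682702 + 69 \cdot \frac{1}{283}} = \sqrt{-2682702 + \frac{69}{283}} = \sqrt{- \frac{759204597}{283}} = \frac{i \sqrt{214854900951}}{283}$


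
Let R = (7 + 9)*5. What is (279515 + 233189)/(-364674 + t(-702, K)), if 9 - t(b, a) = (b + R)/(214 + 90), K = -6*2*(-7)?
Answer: -77931008/55428769 ≈ -1.4060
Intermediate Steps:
K = 84 (K = -12*(-7) = 84)
R = 80 (R = 16*5 = 80)
t(b, a) = 166/19 - b/304 (t(b, a) = 9 - (b + 80)/(214 + 90) = 9 - (80 + b)/304 = 9 - (5/19 + b/304) = 9 + (-5/19 - b/304) = 166/19 - b/304)
(279515 + 233189)/(-364674 + t(-702, K)) = (279515 + 233189)/(-364674 + (166/19 - 1/304*(-702))) = 512704/(-364674 + (166/19 + 351/152)) = 512704/(-364674 + 1679/152) = 512704/(-55428769/152) = 512704*(-152/55428769) = -77931008/55428769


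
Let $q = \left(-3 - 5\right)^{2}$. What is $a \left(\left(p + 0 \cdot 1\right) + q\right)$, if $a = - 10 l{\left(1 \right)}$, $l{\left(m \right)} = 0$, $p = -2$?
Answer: $0$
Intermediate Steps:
$q = 64$ ($q = \left(-8\right)^{2} = 64$)
$a = 0$ ($a = \left(-10\right) 0 = 0$)
$a \left(\left(p + 0 \cdot 1\right) + q\right) = 0 \left(\left(-2 + 0 \cdot 1\right) + 64\right) = 0 \left(\left(-2 + 0\right) + 64\right) = 0 \left(-2 + 64\right) = 0 \cdot 62 = 0$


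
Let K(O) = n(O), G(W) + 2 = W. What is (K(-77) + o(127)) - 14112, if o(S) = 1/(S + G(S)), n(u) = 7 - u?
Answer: -3535055/252 ≈ -14028.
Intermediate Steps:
G(W) = -2 + W
K(O) = 7 - O
o(S) = 1/(-2 + 2*S) (o(S) = 1/(S + (-2 + S)) = 1/(-2 + 2*S))
(K(-77) + o(127)) - 14112 = ((7 - 1*(-77)) + 1/(2*(-1 + 127))) - 14112 = ((7 + 77) + (½)/126) - 14112 = (84 + (½)*(1/126)) - 14112 = (84 + 1/252) - 14112 = 21169/252 - 14112 = -3535055/252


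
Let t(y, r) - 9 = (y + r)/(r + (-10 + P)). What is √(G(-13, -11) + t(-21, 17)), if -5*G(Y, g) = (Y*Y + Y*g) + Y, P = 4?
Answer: I*√154770/55 ≈ 7.1529*I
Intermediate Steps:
t(y, r) = 9 + (r + y)/(-6 + r) (t(y, r) = 9 + (y + r)/(r + (-10 + 4)) = 9 + (r + y)/(r - 6) = 9 + (r + y)/(-6 + r))
G(Y, g) = -Y/5 - Y²/5 - Y*g/5 (G(Y, g) = -((Y*Y + Y*g) + Y)/5 = -((Y² + Y*g) + Y)/5 = -(Y + Y² + Y*g)/5 = -Y/5 - Y²/5 - Y*g/5)
√(G(-13, -11) + t(-21, 17)) = √(-⅕*(-13)*(1 - 13 - 11) + (-54 - 21 + 10*17)/(-6 + 17)) = √(-⅕*(-13)*(-23) + (-54 - 21 + 170)/11) = √(-299/5 + (1/11)*95) = √(-299/5 + 95/11) = √(-2814/55) = I*√154770/55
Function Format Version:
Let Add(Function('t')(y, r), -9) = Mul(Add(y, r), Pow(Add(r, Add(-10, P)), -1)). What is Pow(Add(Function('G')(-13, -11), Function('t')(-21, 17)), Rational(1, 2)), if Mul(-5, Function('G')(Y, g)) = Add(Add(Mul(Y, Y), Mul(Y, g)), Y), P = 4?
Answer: Mul(Rational(1, 55), I, Pow(154770, Rational(1, 2))) ≈ Mul(7.1529, I)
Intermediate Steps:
Function('t')(y, r) = Add(9, Mul(Pow(Add(-6, r), -1), Add(r, y))) (Function('t')(y, r) = Add(9, Mul(Add(y, r), Pow(Add(r, Add(-10, 4)), -1))) = Add(9, Mul(Add(r, y), Pow(Add(r, -6), -1))) = Add(9, Mul(Add(r, y), Pow(Add(-6, r), -1))) = Add(9, Mul(Pow(Add(-6, r), -1), Add(r, y))))
Function('G')(Y, g) = Add(Mul(Rational(-1, 5), Y), Mul(Rational(-1, 5), Pow(Y, 2)), Mul(Rational(-1, 5), Y, g)) (Function('G')(Y, g) = Mul(Rational(-1, 5), Add(Add(Mul(Y, Y), Mul(Y, g)), Y)) = Mul(Rational(-1, 5), Add(Add(Pow(Y, 2), Mul(Y, g)), Y)) = Mul(Rational(-1, 5), Add(Y, Pow(Y, 2), Mul(Y, g))) = Add(Mul(Rational(-1, 5), Y), Mul(Rational(-1, 5), Pow(Y, 2)), Mul(Rational(-1, 5), Y, g)))
Pow(Add(Function('G')(-13, -11), Function('t')(-21, 17)), Rational(1, 2)) = Pow(Add(Mul(Rational(-1, 5), -13, Add(1, -13, -11)), Mul(Pow(Add(-6, 17), -1), Add(-54, -21, Mul(10, 17)))), Rational(1, 2)) = Pow(Add(Mul(Rational(-1, 5), -13, -23), Mul(Pow(11, -1), Add(-54, -21, 170))), Rational(1, 2)) = Pow(Add(Rational(-299, 5), Mul(Rational(1, 11), 95)), Rational(1, 2)) = Pow(Add(Rational(-299, 5), Rational(95, 11)), Rational(1, 2)) = Pow(Rational(-2814, 55), Rational(1, 2)) = Mul(Rational(1, 55), I, Pow(154770, Rational(1, 2)))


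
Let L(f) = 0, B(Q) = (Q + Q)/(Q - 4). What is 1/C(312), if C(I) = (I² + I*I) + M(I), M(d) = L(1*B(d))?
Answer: 1/194688 ≈ 5.1364e-6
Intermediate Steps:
B(Q) = 2*Q/(-4 + Q) (B(Q) = (2*Q)/(-4 + Q) = 2*Q/(-4 + Q))
M(d) = 0
C(I) = 2*I² (C(I) = (I² + I*I) + 0 = (I² + I²) + 0 = 2*I² + 0 = 2*I²)
1/C(312) = 1/(2*312²) = 1/(2*97344) = 1/194688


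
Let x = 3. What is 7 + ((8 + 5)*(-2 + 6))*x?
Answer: 163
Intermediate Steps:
7 + ((8 + 5)*(-2 + 6))*x = 7 + ((8 + 5)*(-2 + 6))*3 = 7 + (13*4)*3 = 7 + 52*3 = 7 + 156 = 163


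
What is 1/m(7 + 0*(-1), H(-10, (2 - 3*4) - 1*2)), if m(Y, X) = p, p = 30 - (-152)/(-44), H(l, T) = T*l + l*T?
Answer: 11/292 ≈ 0.037671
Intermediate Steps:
H(l, T) = 2*T*l (H(l, T) = T*l + T*l = 2*T*l)
p = 292/11 (p = 30 - (-152)*(-1)/44 = 30 - 1*38/11 = 30 - 38/11 = 292/11 ≈ 26.545)
m(Y, X) = 292/11
1/m(7 + 0*(-1), H(-10, (2 - 3*4) - 1*2)) = 1/(292/11) = 11/292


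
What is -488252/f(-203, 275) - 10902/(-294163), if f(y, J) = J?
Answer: -143622675026/80894825 ≈ -1775.4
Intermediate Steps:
-488252/f(-203, 275) - 10902/(-294163) = -488252/275 - 10902/(-294163) = -488252*1/275 - 10902*(-1/294163) = -488252/275 + 10902/294163 = -143622675026/80894825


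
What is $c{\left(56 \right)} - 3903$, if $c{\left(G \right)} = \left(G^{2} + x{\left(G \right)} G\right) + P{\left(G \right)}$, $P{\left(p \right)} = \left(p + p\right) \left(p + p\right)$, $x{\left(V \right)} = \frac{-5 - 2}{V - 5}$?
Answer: $\frac{600235}{51} \approx 11769.0$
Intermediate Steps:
$x{\left(V \right)} = - \frac{7}{-5 + V}$
$P{\left(p \right)} = 4 p^{2}$ ($P{\left(p \right)} = 2 p 2 p = 4 p^{2}$)
$c{\left(G \right)} = 5 G^{2} - \frac{7 G}{-5 + G}$ ($c{\left(G \right)} = \left(G^{2} + - \frac{7}{-5 + G} G\right) + 4 G^{2} = \left(G^{2} - \frac{7 G}{-5 + G}\right) + 4 G^{2} = 5 G^{2} - \frac{7 G}{-5 + G}$)
$c{\left(56 \right)} - 3903 = \frac{56 \left(-7 + 5 \cdot 56 \left(-5 + 56\right)\right)}{-5 + 56} - 3903 = \frac{56 \left(-7 + 5 \cdot 56 \cdot 51\right)}{51} - 3903 = 56 \cdot \frac{1}{51} \left(-7 + 14280\right) - 3903 = 56 \cdot \frac{1}{51} \cdot 14273 - 3903 = \frac{799288}{51} - 3903 = \frac{600235}{51}$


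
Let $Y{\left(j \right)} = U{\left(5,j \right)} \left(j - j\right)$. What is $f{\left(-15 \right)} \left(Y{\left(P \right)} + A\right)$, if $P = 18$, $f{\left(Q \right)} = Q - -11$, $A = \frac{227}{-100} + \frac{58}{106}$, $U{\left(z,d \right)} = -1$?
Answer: $\frac{9131}{1325} \approx 6.8913$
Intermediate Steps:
$A = - \frac{9131}{5300}$ ($A = 227 \left(- \frac{1}{100}\right) + 58 \cdot \frac{1}{106} = - \frac{227}{100} + \frac{29}{53} = - \frac{9131}{5300} \approx -1.7228$)
$f{\left(Q \right)} = 11 + Q$ ($f{\left(Q \right)} = Q + 11 = 11 + Q$)
$Y{\left(j \right)} = 0$ ($Y{\left(j \right)} = - (j - j) = \left(-1\right) 0 = 0$)
$f{\left(-15 \right)} \left(Y{\left(P \right)} + A\right) = \left(11 - 15\right) \left(0 - \frac{9131}{5300}\right) = \left(-4\right) \left(- \frac{9131}{5300}\right) = \frac{9131}{1325}$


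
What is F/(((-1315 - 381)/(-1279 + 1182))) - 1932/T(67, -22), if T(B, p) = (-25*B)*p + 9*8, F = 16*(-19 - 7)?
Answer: -23330519/978433 ≈ -23.845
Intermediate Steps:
F = -416 (F = 16*(-26) = -416)
T(B, p) = 72 - 25*B*p (T(B, p) = -25*B*p + 72 = 72 - 25*B*p)
F/(((-1315 - 381)/(-1279 + 1182))) - 1932/T(67, -22) = -416*(-1279 + 1182)/(-1315 - 381) - 1932/(72 - 25*67*(-22)) = -416/((-1696/(-97))) - 1932/(72 + 36850) = -416/((-1696*(-1/97))) - 1932/36922 = -416/1696/97 - 1932*1/36922 = -416*97/1696 - 966/18461 = -1261/53 - 966/18461 = -23330519/978433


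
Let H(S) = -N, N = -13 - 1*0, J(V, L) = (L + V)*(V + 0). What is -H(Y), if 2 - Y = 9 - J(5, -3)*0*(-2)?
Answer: -13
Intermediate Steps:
J(V, L) = V*(L + V) (J(V, L) = (L + V)*V = V*(L + V))
N = -13 (N = -13 + 0 = -13)
Y = -7 (Y = 2 - (9 - (5*(-3 + 5))*0*(-2)) = 2 - (9 - (5*2)*0*(-2)) = 2 - (9 - 10*0*(-2)) = 2 - (9 - 0*(-2)) = 2 - (9 - 1*0) = 2 - (9 + 0) = 2 - 1*9 = 2 - 9 = -7)
H(S) = 13 (H(S) = -1*(-13) = 13)
-H(Y) = -1*13 = -13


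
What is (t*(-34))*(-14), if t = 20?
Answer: 9520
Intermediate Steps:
(t*(-34))*(-14) = (20*(-34))*(-14) = -680*(-14) = 9520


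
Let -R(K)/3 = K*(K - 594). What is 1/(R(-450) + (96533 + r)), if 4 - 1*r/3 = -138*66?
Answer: -1/1285531 ≈ -7.7789e-7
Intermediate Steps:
r = 27336 (r = 12 - (-414)*66 = 12 - 3*(-9108) = 12 + 27324 = 27336)
R(K) = -3*K*(-594 + K) (R(K) = -3*K*(K - 594) = -3*K*(-594 + K))
1/(R(-450) + (96533 + r)) = 1/(3*(-450)*(594 - 1*(-450)) + (96533 + 27336)) = 1/(3*(-450)*(594 + 450) + 123869) = 1/(3*(-450)*1044 + 123869) = 1/(-1409400 + 123869) = 1/(-1285531) = -1/1285531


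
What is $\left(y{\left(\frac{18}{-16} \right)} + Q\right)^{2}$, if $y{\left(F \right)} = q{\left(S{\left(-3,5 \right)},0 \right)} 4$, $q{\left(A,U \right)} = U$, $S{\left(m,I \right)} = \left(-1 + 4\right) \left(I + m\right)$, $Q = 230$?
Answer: $52900$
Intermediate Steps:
$S{\left(m,I \right)} = 3 I + 3 m$ ($S{\left(m,I \right)} = 3 \left(I + m\right) = 3 I + 3 m$)
$y{\left(F \right)} = 0$ ($y{\left(F \right)} = 0 \cdot 4 = 0$)
$\left(y{\left(\frac{18}{-16} \right)} + Q\right)^{2} = \left(0 + 230\right)^{2} = 230^{2} = 52900$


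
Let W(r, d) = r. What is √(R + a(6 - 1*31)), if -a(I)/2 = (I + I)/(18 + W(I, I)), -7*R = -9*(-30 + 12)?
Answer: I*√1834/7 ≈ 6.1179*I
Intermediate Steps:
R = -162/7 (R = -(-9)*(-30 + 12)/7 = -(-9)*(-18)/7 = -⅐*162 = -162/7 ≈ -23.143)
a(I) = -4*I/(18 + I) (a(I) = -2*(I + I)/(18 + I) = -2*2*I/(18 + I) = -4*I/(18 + I))
√(R + a(6 - 1*31)) = √(-162/7 - 4*(6 - 1*31)/(18 + (6 - 1*31))) = √(-162/7 - 4*(6 - 31)/(18 + (6 - 31))) = √(-162/7 - 4*(-25)/(18 - 25)) = √(-162/7 - 4*(-25)/(-7)) = √(-162/7 - 4*(-25)*(-⅐)) = √(-162/7 - 100/7) = √(-262/7) = I*√1834/7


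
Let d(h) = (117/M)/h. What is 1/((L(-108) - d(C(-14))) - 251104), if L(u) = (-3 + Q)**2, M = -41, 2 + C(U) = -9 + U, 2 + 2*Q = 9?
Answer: -4100/1029525843 ≈ -3.9824e-6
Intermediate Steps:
Q = 7/2 (Q = -1 + (1/2)*9 = -1 + 9/2 = 7/2 ≈ 3.5000)
C(U) = -11 + U (C(U) = -2 + (-9 + U) = -11 + U)
d(h) = -117/(41*h) (d(h) = (117/(-41))/h = (117*(-1/41))/h = -117/(41*h))
L(u) = 1/4 (L(u) = (-3 + 7/2)**2 = (1/2)**2 = 1/4)
1/((L(-108) - d(C(-14))) - 251104) = 1/((1/4 - (-117)/(41*(-11 - 14))) - 251104) = 1/((1/4 - (-117)/(41*(-25))) - 251104) = 1/((1/4 - (-117)*(-1)/(41*25)) - 251104) = 1/((1/4 - 1*117/1025) - 251104) = 1/((1/4 - 117/1025) - 251104) = 1/(557/4100 - 251104) = 1/(-1029525843/4100) = -4100/1029525843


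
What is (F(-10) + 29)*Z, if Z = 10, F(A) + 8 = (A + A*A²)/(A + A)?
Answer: 715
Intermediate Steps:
F(A) = -8 + (A + A³)/(2*A) (F(A) = -8 + (A + A*A²)/(A + A) = -8 + (A + A³)/((2*A)) = -8 + (A + A³)*(1/(2*A)) = -8 + (A + A³)/(2*A))
(F(-10) + 29)*Z = ((-15/2 + (½)*(-10)²) + 29)*10 = ((-15/2 + (½)*100) + 29)*10 = ((-15/2 + 50) + 29)*10 = (85/2 + 29)*10 = (143/2)*10 = 715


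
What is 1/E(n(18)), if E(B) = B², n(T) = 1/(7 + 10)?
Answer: 289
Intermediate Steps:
n(T) = 1/17
1/E(n(18)) = 1/((1/17)²) = 1/(1/289) = 289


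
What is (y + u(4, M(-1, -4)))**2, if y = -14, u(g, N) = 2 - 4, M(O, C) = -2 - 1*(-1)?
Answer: 256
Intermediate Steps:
M(O, C) = -1 (M(O, C) = -2 + 1 = -1)
u(g, N) = -2
(y + u(4, M(-1, -4)))**2 = (-14 - 2)**2 = (-16)**2 = 256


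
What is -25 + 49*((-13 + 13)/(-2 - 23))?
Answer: -25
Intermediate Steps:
-25 + 49*((-13 + 13)/(-2 - 23)) = -25 + 49*(0/(-25)) = -25 + 49*(0*(-1/25)) = -25 + 49*0 = -25 + 0 = -25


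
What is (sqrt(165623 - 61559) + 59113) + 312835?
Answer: 371948 + 8*sqrt(1626) ≈ 3.7227e+5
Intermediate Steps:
(sqrt(165623 - 61559) + 59113) + 312835 = (sqrt(104064) + 59113) + 312835 = (8*sqrt(1626) + 59113) + 312835 = (59113 + 8*sqrt(1626)) + 312835 = 371948 + 8*sqrt(1626)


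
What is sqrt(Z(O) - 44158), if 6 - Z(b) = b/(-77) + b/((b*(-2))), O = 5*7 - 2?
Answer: I*sqrt(8653610)/14 ≈ 210.12*I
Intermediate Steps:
O = 33 (O = 35 - 2 = 33)
Z(b) = 13/2 + b/77 (Z(b) = 6 - (b/(-77) + b/((b*(-2)))) = 6 - (b*(-1/77) + b/((-2*b))) = 6 - (-b/77 + b*(-1/(2*b))) = 6 - (-b/77 - 1/2) = 6 - (-1/2 - b/77) = 6 + (1/2 + b/77) = 13/2 + b/77)
sqrt(Z(O) - 44158) = sqrt((13/2 + (1/77)*33) - 44158) = sqrt((13/2 + 3/7) - 44158) = sqrt(97/14 - 44158) = sqrt(-618115/14) = I*sqrt(8653610)/14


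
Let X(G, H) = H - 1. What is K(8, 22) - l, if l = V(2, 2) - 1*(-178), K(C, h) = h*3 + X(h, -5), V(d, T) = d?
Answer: -120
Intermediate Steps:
X(G, H) = -1 + H
K(C, h) = -6 + 3*h (K(C, h) = h*3 + (-1 - 5) = 3*h - 6 = -6 + 3*h)
l = 180 (l = 2 - 1*(-178) = 2 + 178 = 180)
K(8, 22) - l = (-6 + 3*22) - 1*180 = (-6 + 66) - 180 = 60 - 180 = -120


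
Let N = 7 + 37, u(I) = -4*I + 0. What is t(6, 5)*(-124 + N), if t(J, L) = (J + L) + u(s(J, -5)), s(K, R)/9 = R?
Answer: -15280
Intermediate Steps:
s(K, R) = 9*R
u(I) = -4*I
t(J, L) = 180 + J + L (t(J, L) = (J + L) - 36*(-5) = (J + L) - 4*(-45) = (J + L) + 180 = 180 + J + L)
N = 44
t(6, 5)*(-124 + N) = (180 + 6 + 5)*(-124 + 44) = 191*(-80) = -15280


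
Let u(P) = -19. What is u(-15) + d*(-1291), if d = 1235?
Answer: -1594404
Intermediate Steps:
u(-15) + d*(-1291) = -19 + 1235*(-1291) = -19 - 1594385 = -1594404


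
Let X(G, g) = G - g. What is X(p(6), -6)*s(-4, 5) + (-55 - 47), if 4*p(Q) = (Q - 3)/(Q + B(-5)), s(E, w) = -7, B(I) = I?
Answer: -597/4 ≈ -149.25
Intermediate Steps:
p(Q) = (-3 + Q)/(4*(-5 + Q)) (p(Q) = ((Q - 3)/(Q - 5))/4 = ((-3 + Q)/(-5 + Q))/4 = (-3 + Q)/(4*(-5 + Q)))
X(p(6), -6)*s(-4, 5) + (-55 - 47) = ((-3 + 6)/(4*(-5 + 6)) - 1*(-6))*(-7) + (-55 - 47) = ((¼)*3/1 + 6)*(-7) - 102 = ((¼)*1*3 + 6)*(-7) - 102 = (¾ + 6)*(-7) - 102 = (27/4)*(-7) - 102 = -189/4 - 102 = -597/4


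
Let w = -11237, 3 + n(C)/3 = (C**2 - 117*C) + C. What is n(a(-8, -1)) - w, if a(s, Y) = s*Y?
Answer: 8636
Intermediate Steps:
a(s, Y) = Y*s
n(C) = -9 - 348*C + 3*C**2 (n(C) = -9 + 3*((C**2 - 117*C) + C) = -9 + 3*(C**2 - 116*C) = -9 + (-348*C + 3*C**2) = -9 - 348*C + 3*C**2)
n(a(-8, -1)) - w = (-9 - (-348)*(-8) + 3*(-1*(-8))**2) - 1*(-11237) = (-9 - 348*8 + 3*8**2) + 11237 = (-9 - 2784 + 3*64) + 11237 = (-9 - 2784 + 192) + 11237 = -2601 + 11237 = 8636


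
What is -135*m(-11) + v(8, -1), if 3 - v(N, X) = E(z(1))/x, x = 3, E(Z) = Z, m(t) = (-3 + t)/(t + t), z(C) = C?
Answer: -2747/33 ≈ -83.242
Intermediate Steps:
m(t) = (-3 + t)/(2*t) (m(t) = (-3 + t)/((2*t)) = (-3 + t)*(1/(2*t)) = (-3 + t)/(2*t))
v(N, X) = 8/3 (v(N, X) = 3 - 1/3 = 3 - 1*⅓ = 3 - ⅓ = 8/3)
-135*m(-11) + v(8, -1) = -135*(-3 - 11)/(2*(-11)) + 8/3 = -135*(-1)*(-14)/(2*11) + 8/3 = -135*7/11 + 8/3 = -945/11 + 8/3 = -2747/33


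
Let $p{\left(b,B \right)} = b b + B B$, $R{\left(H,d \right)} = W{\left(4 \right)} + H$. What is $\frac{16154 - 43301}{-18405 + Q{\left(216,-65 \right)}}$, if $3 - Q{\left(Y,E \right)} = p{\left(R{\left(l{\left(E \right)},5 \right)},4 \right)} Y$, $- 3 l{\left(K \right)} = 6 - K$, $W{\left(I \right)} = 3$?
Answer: $\frac{9049}{38038} \approx 0.23789$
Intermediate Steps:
$l{\left(K \right)} = -2 + \frac{K}{3}$ ($l{\left(K \right)} = - \frac{6 - K}{3} = -2 + \frac{K}{3}$)
$R{\left(H,d \right)} = 3 + H$
$p{\left(b,B \right)} = B^{2} + b^{2}$ ($p{\left(b,B \right)} = b^{2} + B^{2} = B^{2} + b^{2}$)
$Q{\left(Y,E \right)} = 3 - Y \left(16 + \left(1 + \frac{E}{3}\right)^{2}\right)$ ($Q{\left(Y,E \right)} = 3 - \left(4^{2} + \left(3 + \left(-2 + \frac{E}{3}\right)\right)^{2}\right) Y = 3 - \left(16 + \left(1 + \frac{E}{3}\right)^{2}\right) Y = 3 - Y \left(16 + \left(1 + \frac{E}{3}\right)^{2}\right)$)
$\frac{16154 - 43301}{-18405 + Q{\left(216,-65 \right)}} = \frac{16154 - 43301}{-18405 + \left(3 - 24 \left(144 + \left(3 - 65\right)^{2}\right)\right)} = - \frac{27147}{-18405 + \left(3 - 24 \left(144 + \left(-62\right)^{2}\right)\right)} = - \frac{27147}{-18405 + \left(3 - 24 \left(144 + 3844\right)\right)} = - \frac{27147}{-18405 + \left(3 - 24 \cdot 3988\right)} = - \frac{27147}{-18405 + \left(3 - 95712\right)} = - \frac{27147}{-18405 - 95709} = - \frac{27147}{-114114} = \left(-27147\right) \left(- \frac{1}{114114}\right) = \frac{9049}{38038}$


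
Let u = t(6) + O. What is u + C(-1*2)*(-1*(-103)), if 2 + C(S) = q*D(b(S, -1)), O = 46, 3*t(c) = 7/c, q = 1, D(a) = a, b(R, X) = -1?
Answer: -4727/18 ≈ -262.61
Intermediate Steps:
t(c) = 7/(3*c) (t(c) = (7/c)/3 = 7/(3*c))
C(S) = -3 (C(S) = -2 + 1*(-1) = -2 - 1 = -3)
u = 835/18 (u = (7/3)/6 + 46 = (7/3)*(⅙) + 46 = 7/18 + 46 = 835/18 ≈ 46.389)
u + C(-1*2)*(-1*(-103)) = 835/18 - (-3)*(-103) = 835/18 - 3*103 = 835/18 - 309 = -4727/18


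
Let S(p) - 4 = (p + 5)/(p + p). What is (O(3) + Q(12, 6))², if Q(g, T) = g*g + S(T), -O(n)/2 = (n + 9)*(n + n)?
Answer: 3481/144 ≈ 24.174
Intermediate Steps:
O(n) = -4*n*(9 + n) (O(n) = -2*(n + 9)*(n + n) = -2*(9 + n)*2*n = -4*n*(9 + n))
S(p) = 4 + (5 + p)/(2*p) (S(p) = 4 + (p + 5)/(p + p) = 4 + (5 + p)/((2*p)) = 4 + (5 + p)*(1/(2*p)) = 4 + (5 + p)/(2*p))
Q(g, T) = g² + (5 + 9*T)/(2*T) (Q(g, T) = g*g + (5 + 9*T)/(2*T) = g² + (5 + 9*T)/(2*T))
(O(3) + Q(12, 6))² = (-4*3*(9 + 3) + (9/2 + 12² + (5/2)/6))² = (-4*3*12 + (9/2 + 144 + (5/2)*(⅙)))² = (-144 + (9/2 + 144 + 5/12))² = (-144 + 1787/12)² = (59/12)² = 3481/144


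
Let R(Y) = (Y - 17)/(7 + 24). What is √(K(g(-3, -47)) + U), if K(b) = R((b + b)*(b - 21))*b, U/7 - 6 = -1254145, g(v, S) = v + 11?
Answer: I*√8436648853/31 ≈ 2962.9*I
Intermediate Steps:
g(v, S) = 11 + v
U = -8778973 (U = 42 + 7*(-1254145) = 42 - 8779015 = -8778973)
R(Y) = -17/31 + Y/31 (R(Y) = (-17 + Y)/31 = (-17 + Y)*(1/31) = -17/31 + Y/31)
K(b) = b*(-17/31 + 2*b*(-21 + b)/31) (K(b) = (-17/31 + ((b + b)*(b - 21))/31)*b = (-17/31 + ((2*b)*(-21 + b))/31)*b = (-17/31 + (2*b*(-21 + b))/31)*b = (-17/31 + 2*b*(-21 + b)/31)*b = b*(-17/31 + 2*b*(-21 + b)/31))
√(K(g(-3, -47)) + U) = √((11 - 3)*(-17 + 2*(11 - 3)*(-21 + (11 - 3)))/31 - 8778973) = √((1/31)*8*(-17 + 2*8*(-21 + 8)) - 8778973) = √((1/31)*8*(-17 + 2*8*(-13)) - 8778973) = √((1/31)*8*(-17 - 208) - 8778973) = √((1/31)*8*(-225) - 8778973) = √(-1800/31 - 8778973) = √(-272149963/31) = I*√8436648853/31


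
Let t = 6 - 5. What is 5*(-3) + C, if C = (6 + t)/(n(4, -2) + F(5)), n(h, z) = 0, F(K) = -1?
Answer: -22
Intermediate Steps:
t = 1
C = -7 (C = (6 + 1)/(0 - 1) = 7/(-1) = 7*(-1) = -7)
5*(-3) + C = 5*(-3) - 7 = -15 - 7 = -22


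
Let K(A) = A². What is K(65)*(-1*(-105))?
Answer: 443625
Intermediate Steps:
K(65)*(-1*(-105)) = 65²*(-1*(-105)) = 4225*105 = 443625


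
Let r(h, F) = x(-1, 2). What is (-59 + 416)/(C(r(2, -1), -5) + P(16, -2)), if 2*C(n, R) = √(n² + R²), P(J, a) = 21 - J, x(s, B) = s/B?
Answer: 28560/299 - 1428*√101/299 ≈ 47.521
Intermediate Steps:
r(h, F) = -½ (r(h, F) = -1/2 = -1*½ = -½)
C(n, R) = √(R² + n²)/2 (C(n, R) = √(n² + R²)/2 = √(R² + n²)/2)
(-59 + 416)/(C(r(2, -1), -5) + P(16, -2)) = (-59 + 416)/(√((-5)² + (-½)²)/2 + (21 - 1*16)) = 357/(√(25 + ¼)/2 + (21 - 16)) = 357/(√(101/4)/2 + 5) = 357/((√101/2)/2 + 5) = 357/(√101/4 + 5) = 357/(5 + √101/4)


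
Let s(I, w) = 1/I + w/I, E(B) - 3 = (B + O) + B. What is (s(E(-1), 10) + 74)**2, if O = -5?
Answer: 81225/16 ≈ 5076.6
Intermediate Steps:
E(B) = -2 + 2*B (E(B) = 3 + ((B - 5) + B) = 3 + ((-5 + B) + B) = 3 + (-5 + 2*B) = -2 + 2*B)
s(I, w) = 1/I + w/I
(s(E(-1), 10) + 74)**2 = ((1 + 10)/(-2 + 2*(-1)) + 74)**2 = (11/(-2 - 2) + 74)**2 = (11/(-4) + 74)**2 = (-1/4*11 + 74)**2 = (-11/4 + 74)**2 = (285/4)**2 = 81225/16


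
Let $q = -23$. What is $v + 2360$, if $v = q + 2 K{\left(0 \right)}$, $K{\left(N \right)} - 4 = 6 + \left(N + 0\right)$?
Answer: $2357$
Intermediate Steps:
$K{\left(N \right)} = 10 + N$ ($K{\left(N \right)} = 4 + \left(6 + \left(N + 0\right)\right) = 4 + \left(6 + N\right) = 10 + N$)
$v = -3$ ($v = -23 + 2 \left(10 + 0\right) = -23 + 2 \cdot 10 = -23 + 20 = -3$)
$v + 2360 = -3 + 2360 = 2357$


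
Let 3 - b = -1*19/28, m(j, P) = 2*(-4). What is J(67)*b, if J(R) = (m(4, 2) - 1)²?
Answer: 8343/28 ≈ 297.96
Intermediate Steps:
m(j, P) = -8
J(R) = 81 (J(R) = (-8 - 1)² = (-9)² = 81)
b = 103/28 (b = 3 - (-1*19)/28 = 3 - (-19)/28 = 3 - 1*(-19/28) = 3 + 19/28 = 103/28 ≈ 3.6786)
J(67)*b = 81*(103/28) = 8343/28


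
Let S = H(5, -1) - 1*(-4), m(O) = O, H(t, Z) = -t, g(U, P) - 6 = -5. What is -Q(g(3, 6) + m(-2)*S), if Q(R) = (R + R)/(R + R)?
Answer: -1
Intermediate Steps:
g(U, P) = 1 (g(U, P) = 6 - 5 = 1)
S = -1 (S = -1*5 - 1*(-4) = -5 + 4 = -1)
Q(R) = 1 (Q(R) = (2*R)/((2*R)) = (2*R)*(1/(2*R)) = 1)
-Q(g(3, 6) + m(-2)*S) = -1*1 = -1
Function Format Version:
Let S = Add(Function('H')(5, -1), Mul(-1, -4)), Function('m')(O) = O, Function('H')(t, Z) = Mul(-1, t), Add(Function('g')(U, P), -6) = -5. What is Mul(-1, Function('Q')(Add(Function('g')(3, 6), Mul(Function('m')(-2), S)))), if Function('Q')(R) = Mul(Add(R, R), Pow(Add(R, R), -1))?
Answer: -1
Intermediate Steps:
Function('g')(U, P) = 1 (Function('g')(U, P) = Add(6, -5) = 1)
S = -1 (S = Add(Mul(-1, 5), Mul(-1, -4)) = Add(-5, 4) = -1)
Function('Q')(R) = 1 (Function('Q')(R) = Mul(Mul(2, R), Pow(Mul(2, R), -1)) = Mul(Mul(2, R), Mul(Rational(1, 2), Pow(R, -1))) = 1)
Mul(-1, Function('Q')(Add(Function('g')(3, 6), Mul(Function('m')(-2), S)))) = Mul(-1, 1) = -1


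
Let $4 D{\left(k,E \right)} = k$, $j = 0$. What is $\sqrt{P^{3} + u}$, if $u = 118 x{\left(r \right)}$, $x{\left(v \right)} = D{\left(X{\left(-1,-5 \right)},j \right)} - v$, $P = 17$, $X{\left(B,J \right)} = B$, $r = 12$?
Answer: $\frac{\sqrt{13870}}{2} \approx 58.885$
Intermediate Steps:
$D{\left(k,E \right)} = \frac{k}{4}$
$x{\left(v \right)} = - \frac{1}{4} - v$ ($x{\left(v \right)} = \frac{1}{4} \left(-1\right) - v = - \frac{1}{4} - v$)
$u = - \frac{2891}{2}$ ($u = 118 \left(- \frac{1}{4} - 12\right) = 118 \left(- \frac{49}{4}\right) = - \frac{2891}{2} \approx -1445.5$)
$\sqrt{P^{3} + u} = \sqrt{17^{3} - \frac{2891}{2}} = \sqrt{4913 - \frac{2891}{2}} = \sqrt{\frac{6935}{2}} = \frac{\sqrt{13870}}{2}$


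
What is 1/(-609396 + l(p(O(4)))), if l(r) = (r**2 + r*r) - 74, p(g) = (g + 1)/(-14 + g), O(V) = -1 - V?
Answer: -361/220018638 ≈ -1.6408e-6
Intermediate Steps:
p(g) = (1 + g)/(-14 + g)
l(r) = -74 + 2*r**2 (l(r) = (r**2 + r**2) - 74 = 2*r**2 - 74 = -74 + 2*r**2)
1/(-609396 + l(p(O(4)))) = 1/(-609396 + (-74 + 2*((1 + (-1 - 1*4))/(-14 + (-1 - 1*4)))**2)) = 1/(-609396 + (-74 + 2*((1 + (-1 - 4))/(-14 + (-1 - 4)))**2)) = 1/(-609396 + (-74 + 2*((1 - 5)/(-14 - 5))**2)) = 1/(-609396 + (-74 + 2*(-4/(-19))**2)) = 1/(-609396 + (-74 + 2*(-1/19*(-4))**2)) = 1/(-609396 + (-74 + 2*(4/19)**2)) = 1/(-609396 + (-74 + 2*(16/361))) = 1/(-609396 + (-74 + 32/361)) = 1/(-609396 - 26682/361) = 1/(-220018638/361) = -361/220018638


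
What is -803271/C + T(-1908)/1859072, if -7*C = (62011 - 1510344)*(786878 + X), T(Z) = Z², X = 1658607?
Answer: 115125570516629703/58791104140981280 ≈ 1.9582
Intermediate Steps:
C = 505982375215 (C = -(62011 - 1510344)*(786878 + 1658607)/7 = -(-1448333)*2445485/7 = -⅐*(-3541876626505) = 505982375215)
-803271/C + T(-1908)/1859072 = -803271/505982375215 + (-1908)²/1859072 = -803271*1/505982375215 + 3640464*(1/1859072) = -803271/505982375215 + 227529/116192 = 115125570516629703/58791104140981280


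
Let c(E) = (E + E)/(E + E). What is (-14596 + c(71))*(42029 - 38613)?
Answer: -49856520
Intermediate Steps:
c(E) = 1 (c(E) = (2*E)/((2*E)) = (2*E)*(1/(2*E)) = 1)
(-14596 + c(71))*(42029 - 38613) = (-14596 + 1)*(42029 - 38613) = -14595*3416 = -49856520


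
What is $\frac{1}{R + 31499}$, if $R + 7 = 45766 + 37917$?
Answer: $\frac{1}{115175} \approx 8.6824 \cdot 10^{-6}$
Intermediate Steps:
$R = 83676$ ($R = -7 + \left(45766 + 37917\right) = -7 + 83683 = 83676$)
$\frac{1}{R + 31499} = \frac{1}{83676 + 31499} = \frac{1}{115175}$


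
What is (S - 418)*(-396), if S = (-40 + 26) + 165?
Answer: 105732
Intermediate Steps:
S = 151 (S = -14 + 165 = 151)
(S - 418)*(-396) = (151 - 418)*(-396) = -267*(-396) = 105732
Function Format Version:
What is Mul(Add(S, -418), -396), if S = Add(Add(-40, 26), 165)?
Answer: 105732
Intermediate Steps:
S = 151 (S = Add(-14, 165) = 151)
Mul(Add(S, -418), -396) = Mul(Add(151, -418), -396) = Mul(-267, -396) = 105732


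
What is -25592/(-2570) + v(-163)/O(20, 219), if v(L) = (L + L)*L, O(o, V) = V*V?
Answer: 681991286/61629885 ≈ 11.066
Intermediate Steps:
O(o, V) = V²
v(L) = 2*L² (v(L) = (2*L)*L = 2*L²)
-25592/(-2570) + v(-163)/O(20, 219) = -25592/(-2570) + (2*(-163)²)/(219²) = -25592*(-1/2570) + (2*26569)/47961 = 12796/1285 + 53138*(1/47961) = 12796/1285 + 53138/47961 = 681991286/61629885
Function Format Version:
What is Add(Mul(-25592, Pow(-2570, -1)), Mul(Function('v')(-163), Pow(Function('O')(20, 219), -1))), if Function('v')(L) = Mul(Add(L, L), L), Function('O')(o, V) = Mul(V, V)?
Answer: Rational(681991286, 61629885) ≈ 11.066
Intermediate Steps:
Function('O')(o, V) = Pow(V, 2)
Function('v')(L) = Mul(2, Pow(L, 2)) (Function('v')(L) = Mul(Mul(2, L), L) = Mul(2, Pow(L, 2)))
Add(Mul(-25592, Pow(-2570, -1)), Mul(Function('v')(-163), Pow(Function('O')(20, 219), -1))) = Add(Mul(-25592, Pow(-2570, -1)), Mul(Mul(2, Pow(-163, 2)), Pow(Pow(219, 2), -1))) = Add(Mul(-25592, Rational(-1, 2570)), Mul(Mul(2, 26569), Pow(47961, -1))) = Add(Rational(12796, 1285), Mul(53138, Rational(1, 47961))) = Add(Rational(12796, 1285), Rational(53138, 47961)) = Rational(681991286, 61629885)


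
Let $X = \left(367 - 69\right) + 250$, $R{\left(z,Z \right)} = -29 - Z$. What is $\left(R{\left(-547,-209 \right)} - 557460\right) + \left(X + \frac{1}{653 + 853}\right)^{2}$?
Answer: $- \frac{582829168559}{2268036} \approx -2.5698 \cdot 10^{5}$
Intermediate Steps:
$X = 548$ ($X = 298 + 250 = 548$)
$\left(R{\left(-547,-209 \right)} - 557460\right) + \left(X + \frac{1}{653 + 853}\right)^{2} = \left(\left(-29 - -209\right) - 557460\right) + \left(548 + \frac{1}{653 + 853}\right)^{2} = \left(\left(-29 + 209\right) - 557460\right) + \left(548 + \frac{1}{1506}\right)^{2} = \left(180 - 557460\right) + \left(548 + \frac{1}{1506}\right)^{2} = -557280 + \left(\frac{825289}{1506}\right)^{2} = -557280 + \frac{681101933521}{2268036} = - \frac{582829168559}{2268036}$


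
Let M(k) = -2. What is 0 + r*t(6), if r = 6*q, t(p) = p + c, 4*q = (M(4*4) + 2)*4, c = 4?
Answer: 0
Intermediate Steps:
q = 0 (q = ((-2 + 2)*4)/4 = (0*4)/4 = (¼)*0 = 0)
t(p) = 4 + p (t(p) = p + 4 = 4 + p)
r = 0 (r = 6*0 = 0)
0 + r*t(6) = 0 + 0*(4 + 6) = 0 + 0*10 = 0 + 0 = 0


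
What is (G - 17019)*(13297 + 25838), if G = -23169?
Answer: -1572757380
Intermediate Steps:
(G - 17019)*(13297 + 25838) = (-23169 - 17019)*(13297 + 25838) = -40188*39135 = -1572757380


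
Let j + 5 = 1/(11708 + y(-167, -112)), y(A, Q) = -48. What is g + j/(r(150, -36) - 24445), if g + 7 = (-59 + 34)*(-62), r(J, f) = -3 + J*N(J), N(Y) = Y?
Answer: 35047266539/22713680 ≈ 1543.0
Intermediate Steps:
r(J, f) = -3 + J² (r(J, f) = -3 + J*J = -3 + J²)
j = -58299/11660 (j = -5 + 1/(11708 - 48) = -5 + 1/11660 = -58299/11660 ≈ -4.9999)
g = 1543 (g = -7 + (-59 + 34)*(-62) = -7 - 25*(-62) = -7 + 1550 = 1543)
g + j/(r(150, -36) - 24445) = 1543 - 58299/(11660*((-3 + 150²) - 24445)) = 1543 - 58299/(11660*((-3 + 22500) - 24445)) = 1543 - 58299/(11660*(22497 - 24445)) = 1543 - 58299/11660/(-1948) = 1543 - 58299/11660*(-1/1948) = 1543 + 58299/22713680 = 35047266539/22713680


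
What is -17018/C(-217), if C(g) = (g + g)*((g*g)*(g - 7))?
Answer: -8509/2288902112 ≈ -3.7175e-6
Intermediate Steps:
C(g) = 2*g³*(-7 + g) (C(g) = (2*g)*(g²*(-7 + g)) = 2*g³*(-7 + g))
-17018/C(-217) = -17018*(-1/(20436626*(-7 - 217))) = -17018/(2*(-10218313)*(-224)) = -17018/4577804224 = -17018*1/4577804224 = -8509/2288902112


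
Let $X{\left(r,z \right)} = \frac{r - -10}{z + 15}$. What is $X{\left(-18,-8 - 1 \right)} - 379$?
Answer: $- \frac{1141}{3} \approx -380.33$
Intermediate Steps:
$X{\left(r,z \right)} = \frac{10 + r}{15 + z}$ ($X{\left(r,z \right)} = \frac{r + 10}{15 + z} = \frac{10 + r}{15 + z}$)
$X{\left(-18,-8 - 1 \right)} - 379 = \frac{10 - 18}{15 - 9} - 379 = \frac{1}{15 - 9} \left(-8\right) - 379 = \frac{1}{6} \left(-8\right) - 379 = - \frac{4}{3} - 379 = - \frac{1141}{3}$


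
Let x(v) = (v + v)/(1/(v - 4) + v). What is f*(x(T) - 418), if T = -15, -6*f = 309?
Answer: 6127367/286 ≈ 21424.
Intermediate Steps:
f = -103/2 (f = -⅙*309 = -103/2 ≈ -51.500)
x(v) = 2*v/(v + 1/(-4 + v)) (x(v) = (2*v)/(1/(-4 + v) + v) = (2*v)/(v + 1/(-4 + v)) = 2*v/(v + 1/(-4 + v)))
f*(x(T) - 418) = -103*(2*(-15)*(-4 - 15)/(1 + (-15)² - 4*(-15)) - 418)/2 = -103*(2*(-15)*(-19)/(1 + 225 + 60) - 418)/2 = -103*(2*(-15)*(-19)/286 - 418)/2 = -103*(2*(-15)*(1/286)*(-19) - 418)/2 = -103*(285/143 - 418)/2 = -103/2*(-59489/143) = 6127367/286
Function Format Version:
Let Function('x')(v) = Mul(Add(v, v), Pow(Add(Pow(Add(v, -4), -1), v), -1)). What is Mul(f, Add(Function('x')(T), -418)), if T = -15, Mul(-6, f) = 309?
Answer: Rational(6127367, 286) ≈ 21424.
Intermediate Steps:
f = Rational(-103, 2) (f = Mul(Rational(-1, 6), 309) = Rational(-103, 2) ≈ -51.500)
Function('x')(v) = Mul(2, v, Pow(Add(v, Pow(Add(-4, v), -1)), -1)) (Function('x')(v) = Mul(Mul(2, v), Pow(Add(Pow(Add(-4, v), -1), v), -1)) = Mul(Mul(2, v), Pow(Add(v, Pow(Add(-4, v), -1)), -1)) = Mul(2, v, Pow(Add(v, Pow(Add(-4, v), -1)), -1)))
Mul(f, Add(Function('x')(T), -418)) = Mul(Rational(-103, 2), Add(Mul(2, -15, Pow(Add(1, Pow(-15, 2), Mul(-4, -15)), -1), Add(-4, -15)), -418)) = Mul(Rational(-103, 2), Add(Mul(2, -15, Pow(Add(1, 225, 60), -1), -19), -418)) = Mul(Rational(-103, 2), Add(Mul(2, -15, Pow(286, -1), -19), -418)) = Mul(Rational(-103, 2), Add(Mul(2, -15, Rational(1, 286), -19), -418)) = Mul(Rational(-103, 2), Add(Rational(285, 143), -418)) = Mul(Rational(-103, 2), Rational(-59489, 143)) = Rational(6127367, 286)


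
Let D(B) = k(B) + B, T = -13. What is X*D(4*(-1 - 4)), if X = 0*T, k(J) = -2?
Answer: 0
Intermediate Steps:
D(B) = -2 + B
X = 0 (X = 0*(-13) = 0)
X*D(4*(-1 - 4)) = 0*(-2 + 4*(-1 - 4)) = 0*(-2 + 4*(-5)) = 0*(-2 - 20) = 0*(-22) = 0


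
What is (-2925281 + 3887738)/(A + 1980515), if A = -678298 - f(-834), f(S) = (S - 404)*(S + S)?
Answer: -962457/762767 ≈ -1.2618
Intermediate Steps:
f(S) = 2*S*(-404 + S) (f(S) = (-404 + S)*(2*S) = 2*S*(-404 + S))
A = -2743282 (A = -678298 - 2*(-834)*(-404 - 834) = -678298 - 2*(-834)*(-1238) = -678298 - 1*2064984 = -678298 - 2064984 = -2743282)
(-2925281 + 3887738)/(A + 1980515) = (-2925281 + 3887738)/(-2743282 + 1980515) = 962457/(-762767) = 962457*(-1/762767) = -962457/762767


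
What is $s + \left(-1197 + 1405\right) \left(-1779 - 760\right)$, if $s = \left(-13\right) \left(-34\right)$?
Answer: $-527670$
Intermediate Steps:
$s = 442$
$s + \left(-1197 + 1405\right) \left(-1779 - 760\right) = 442 + \left(-1197 + 1405\right) \left(-1779 - 760\right) = 442 + 208 \left(-2539\right) = 442 - 528112 = -527670$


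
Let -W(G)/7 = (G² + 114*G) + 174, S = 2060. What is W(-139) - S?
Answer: -27603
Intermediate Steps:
W(G) = -1218 - 798*G - 7*G² (W(G) = -7*((G² + 114*G) + 174) = -7*(174 + G² + 114*G) = -1218 - 798*G - 7*G²)
W(-139) - S = (-1218 - 798*(-139) - 7*(-139)²) - 1*2060 = (-1218 + 110922 - 7*19321) - 2060 = (-1218 + 110922 - 135247) - 2060 = -25543 - 2060 = -27603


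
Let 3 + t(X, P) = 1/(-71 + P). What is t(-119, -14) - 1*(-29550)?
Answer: 2511494/85 ≈ 29547.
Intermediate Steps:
t(X, P) = -3 + 1/(-71 + P)
t(-119, -14) - 1*(-29550) = (214 - 3*(-14))/(-71 - 14) - 1*(-29550) = (214 + 42)/(-85) + 29550 = -1/85*256 + 29550 = -256/85 + 29550 = 2511494/85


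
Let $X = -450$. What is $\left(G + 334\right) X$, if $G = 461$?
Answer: $-357750$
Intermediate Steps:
$\left(G + 334\right) X = \left(461 + 334\right) \left(-450\right) = 795 \left(-450\right) = -357750$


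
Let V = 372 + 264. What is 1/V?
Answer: 1/636 ≈ 0.0015723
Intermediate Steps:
V = 636
1/V = 1/636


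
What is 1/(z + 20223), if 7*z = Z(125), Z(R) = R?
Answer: 7/141686 ≈ 4.9405e-5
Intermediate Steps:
z = 125/7 (z = (1/7)*125 = 125/7 ≈ 17.857)
1/(z + 20223) = 1/(125/7 + 20223) = 1/(141686/7) = 7/141686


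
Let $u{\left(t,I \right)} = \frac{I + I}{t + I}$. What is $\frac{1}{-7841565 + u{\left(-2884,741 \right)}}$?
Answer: $- \frac{2143}{16804475277} \approx -1.2753 \cdot 10^{-7}$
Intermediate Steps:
$u{\left(t,I \right)} = \frac{2 I}{I + t}$
$\frac{1}{-7841565 + u{\left(-2884,741 \right)}} = \frac{1}{-7841565 + 2 \cdot 741 \frac{1}{741 - 2884}} = \frac{1}{-7841565 + 2 \cdot 741 \frac{1}{-2143}} = \frac{1}{-7841565 + 2 \cdot 741 \left(- \frac{1}{2143}\right)} = \frac{1}{-7841565 - \frac{1482}{2143}} = \frac{1}{- \frac{16804475277}{2143}} = - \frac{2143}{16804475277}$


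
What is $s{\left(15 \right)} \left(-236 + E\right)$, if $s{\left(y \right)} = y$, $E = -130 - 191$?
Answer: $-8355$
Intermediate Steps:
$E = -321$ ($E = -130 - 191 = -321$)
$s{\left(15 \right)} \left(-236 + E\right) = 15 \left(-236 - 321\right) = 15 \left(-557\right) = -8355$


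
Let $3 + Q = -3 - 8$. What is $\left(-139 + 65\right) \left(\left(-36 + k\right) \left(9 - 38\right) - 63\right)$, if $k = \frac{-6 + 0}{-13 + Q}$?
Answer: $- \frac{649054}{9} \approx -72117.0$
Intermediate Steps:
$Q = -14$ ($Q = -3 - 11 = -14$)
$k = \frac{2}{9}$ ($k = \frac{-6 + 0}{-13 - 14} = - \frac{6}{-27} = \left(-6\right) \left(- \frac{1}{27}\right) = \frac{2}{9} \approx 0.22222$)
$\left(-139 + 65\right) \left(\left(-36 + k\right) \left(9 - 38\right) - 63\right) = \left(-139 + 65\right) \left(\left(-36 + \frac{2}{9}\right) \left(9 - 38\right) - 63\right) = - 74 \left(\left(- \frac{322}{9}\right) \left(-29\right) - 63\right) = - 74 \left(\frac{9338}{9} - 63\right) = \left(-74\right) \frac{8771}{9} = - \frac{649054}{9}$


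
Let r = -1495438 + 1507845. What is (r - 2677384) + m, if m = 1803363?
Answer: -861614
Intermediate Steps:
r = 12407
(r - 2677384) + m = (12407 - 2677384) + 1803363 = -2664977 + 1803363 = -861614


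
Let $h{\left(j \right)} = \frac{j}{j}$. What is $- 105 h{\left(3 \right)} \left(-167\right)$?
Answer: $17535$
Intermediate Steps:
$h{\left(j \right)} = 1$
$- 105 h{\left(3 \right)} \left(-167\right) = \left(-105\right) 1 \left(-167\right) = \left(-105\right) \left(-167\right) = 17535$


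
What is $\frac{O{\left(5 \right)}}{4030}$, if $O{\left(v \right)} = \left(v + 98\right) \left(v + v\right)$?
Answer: $\frac{103}{403} \approx 0.25558$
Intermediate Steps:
$O{\left(v \right)} = 2 v \left(98 + v\right)$ ($O{\left(v \right)} = \left(98 + v\right) 2 v = 2 v \left(98 + v\right)$)
$\frac{O{\left(5 \right)}}{4030} = \frac{2 \cdot 5 \left(98 + 5\right)}{4030} = 2 \cdot 5 \cdot 103 \cdot \frac{1}{4030} = 1030 \cdot \frac{1}{4030} = \frac{103}{403}$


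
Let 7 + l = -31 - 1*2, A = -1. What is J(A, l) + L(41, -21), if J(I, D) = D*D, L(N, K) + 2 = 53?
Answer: 1651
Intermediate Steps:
L(N, K) = 51 (L(N, K) = -2 + 53 = 51)
l = -40 (l = -7 + (-31 - 1*2) = -7 + (-31 - 2) = -7 - 33 = -40)
J(I, D) = D**2
J(A, l) + L(41, -21) = (-40)**2 + 51 = 1600 + 51 = 1651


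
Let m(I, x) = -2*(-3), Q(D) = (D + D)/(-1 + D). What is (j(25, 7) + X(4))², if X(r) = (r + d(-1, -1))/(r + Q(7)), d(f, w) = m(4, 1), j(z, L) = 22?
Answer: 200704/361 ≈ 555.97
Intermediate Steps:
Q(D) = 2*D/(-1 + D) (Q(D) = (2*D)/(-1 + D) = 2*D/(-1 + D))
m(I, x) = 6
d(f, w) = 6
X(r) = (6 + r)/(7/3 + r) (X(r) = (r + 6)/(r + 2*7/(-1 + 7)) = (6 + r)/(r + 2*7/6) = (6 + r)/(r + 2*7*(⅙)) = (6 + r)/(r + 7/3) = (6 + r)/(7/3 + r))
(j(25, 7) + X(4))² = (22 + 3*(6 + 4)/(7 + 3*4))² = (22 + 3*10/(7 + 12))² = (22 + 3*10/19)² = (22 + 3*(1/19)*10)² = (22 + 30/19)² = (448/19)² = 200704/361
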